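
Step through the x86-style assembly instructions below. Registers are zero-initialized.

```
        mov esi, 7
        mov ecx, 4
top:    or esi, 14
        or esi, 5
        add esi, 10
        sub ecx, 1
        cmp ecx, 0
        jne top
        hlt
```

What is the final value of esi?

73

after mov esi, 7: esi=7
after mov ecx, 4: ecx=4
after or esi, 14: esi=7|14=15
after or esi, 5: esi=15|5=15
after add esi, 10: esi=15+10=25
after sub ecx, 1: ecx=4-1=3
cmp ecx, 0  (cmp 3,0)
jne top: taken
after or esi, 14: esi=25|14=31
after or esi, 5: esi=31|5=31
after add esi, 10: esi=31+10=41
after sub ecx, 1: ecx=3-1=2
cmp ecx, 0  (cmp 2,0)
jne top: taken
after or esi, 14: esi=41|14=47
after or esi, 5: esi=47|5=47
after add esi, 10: esi=47+10=57
after sub ecx, 1: ecx=2-1=1
cmp ecx, 0  (cmp 1,0)
jne top: taken
after or esi, 14: esi=57|14=63
after or esi, 5: esi=63|5=63
after add esi, 10: esi=63+10=73
after sub ecx, 1: ecx=1-1=0
cmp ecx, 0  (cmp 0,0)
jne top: not taken
halt.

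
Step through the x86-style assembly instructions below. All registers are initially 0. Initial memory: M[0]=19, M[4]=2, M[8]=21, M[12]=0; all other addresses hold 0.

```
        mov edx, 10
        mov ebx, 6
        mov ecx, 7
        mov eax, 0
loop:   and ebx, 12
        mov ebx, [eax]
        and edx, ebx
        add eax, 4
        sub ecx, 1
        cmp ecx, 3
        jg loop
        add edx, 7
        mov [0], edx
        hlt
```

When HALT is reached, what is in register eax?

16

mov edx, 10 → edx=10
mov ebx, 6 → ebx=6
mov ecx, 7 → ecx=7
mov eax, 0 → eax=0
and ebx, 12 → ebx=6&12=4
mov ebx, [eax] → ebx=M[0]=19
and edx, ebx → edx=10&19=2
add eax, 4 → eax=0+4=4
sub ecx, 1 → ecx=7-1=6
cmp ecx, 3  (cmp 6,3)
jg loop: taken
and ebx, 12 → ebx=19&12=0
mov ebx, [eax] → ebx=M[4]=2
and edx, ebx → edx=2&2=2
add eax, 4 → eax=4+4=8
sub ecx, 1 → ecx=6-1=5
cmp ecx, 3  (cmp 5,3)
jg loop: taken
and ebx, 12 → ebx=2&12=0
mov ebx, [eax] → ebx=M[8]=21
and edx, ebx → edx=2&21=0
add eax, 4 → eax=8+4=12
sub ecx, 1 → ecx=5-1=4
cmp ecx, 3  (cmp 4,3)
jg loop: taken
and ebx, 12 → ebx=21&12=4
mov ebx, [eax] → ebx=M[12]=0
and edx, ebx → edx=0&0=0
add eax, 4 → eax=12+4=16
sub ecx, 1 → ecx=4-1=3
cmp ecx, 3  (cmp 3,3)
jg loop: not taken
add edx, 7 → edx=0+7=7
mov [0], edx → M[0]=7
halt.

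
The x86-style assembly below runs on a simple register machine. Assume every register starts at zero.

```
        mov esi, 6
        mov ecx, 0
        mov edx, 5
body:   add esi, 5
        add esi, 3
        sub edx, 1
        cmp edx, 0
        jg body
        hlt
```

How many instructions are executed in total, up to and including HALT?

mov esi, 6 → esi=6
mov ecx, 0 → ecx=0
mov edx, 5 → edx=5
add esi, 5 → esi=6+5=11
add esi, 3 → esi=11+3=14
sub edx, 1 → edx=5-1=4
cmp edx, 0  (cmp 4,0)
jg body: taken
add esi, 5 → esi=14+5=19
add esi, 3 → esi=19+3=22
sub edx, 1 → edx=4-1=3
cmp edx, 0  (cmp 3,0)
jg body: taken
add esi, 5 → esi=22+5=27
add esi, 3 → esi=27+3=30
sub edx, 1 → edx=3-1=2
cmp edx, 0  (cmp 2,0)
jg body: taken
add esi, 5 → esi=30+5=35
add esi, 3 → esi=35+3=38
sub edx, 1 → edx=2-1=1
cmp edx, 0  (cmp 1,0)
jg body: taken
add esi, 5 → esi=38+5=43
add esi, 3 → esi=43+3=46
sub edx, 1 → edx=1-1=0
cmp edx, 0  (cmp 0,0)
jg body: not taken
halt.
Total executed instructions: 29.

29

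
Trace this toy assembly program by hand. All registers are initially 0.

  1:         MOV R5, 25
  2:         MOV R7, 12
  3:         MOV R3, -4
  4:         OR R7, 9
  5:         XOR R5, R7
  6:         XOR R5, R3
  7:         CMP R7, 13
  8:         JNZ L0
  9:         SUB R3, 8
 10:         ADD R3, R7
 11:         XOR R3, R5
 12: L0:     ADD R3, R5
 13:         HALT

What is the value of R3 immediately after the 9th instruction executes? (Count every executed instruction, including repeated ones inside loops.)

after MOV R5, 25: R5=25
after MOV R7, 12: R7=12
after MOV R3, -4: R3=-4
after OR R7, 9: R7=12|9=13
after XOR R5, R7: R5=25^13=20
after XOR R5, R3: R5=20^(-4)=-24
CMP R7, 13  (cmp 13,13)
JNZ L0: not taken
after SUB R3, 8: R3=(-4)-8=-12
After step 9: R3 = -12.

-12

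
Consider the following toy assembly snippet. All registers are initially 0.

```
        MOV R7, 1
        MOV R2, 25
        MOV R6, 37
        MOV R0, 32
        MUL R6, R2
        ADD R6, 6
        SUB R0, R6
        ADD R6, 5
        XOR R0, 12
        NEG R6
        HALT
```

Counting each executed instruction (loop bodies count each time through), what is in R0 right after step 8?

MOV R7, 1 → R7=1
MOV R2, 25 → R2=25
MOV R6, 37 → R6=37
MOV R0, 32 → R0=32
MUL R6, R2 → R6=37*25=925
ADD R6, 6 → R6=925+6=931
SUB R0, R6 → R0=32-931=-899
ADD R6, 5 → R6=931+5=936
After step 8: R0 = -899.

-899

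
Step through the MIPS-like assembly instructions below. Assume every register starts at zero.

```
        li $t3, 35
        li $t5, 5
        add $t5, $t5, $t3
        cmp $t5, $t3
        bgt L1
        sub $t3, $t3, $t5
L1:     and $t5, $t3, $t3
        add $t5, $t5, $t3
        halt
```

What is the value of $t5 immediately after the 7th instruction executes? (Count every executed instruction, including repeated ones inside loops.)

70

after li $t3, 35: $t3=35
after li $t5, 5: $t5=5
after add $t5, $t5, $t3: $t5=5+35=40
cmp $t5, $t3  (cmp 40,35)
bgt L1: taken
after and $t5, $t3, $t3: $t5=35&35=35
after add $t5, $t5, $t3: $t5=35+35=70
After step 7: $t5 = 70.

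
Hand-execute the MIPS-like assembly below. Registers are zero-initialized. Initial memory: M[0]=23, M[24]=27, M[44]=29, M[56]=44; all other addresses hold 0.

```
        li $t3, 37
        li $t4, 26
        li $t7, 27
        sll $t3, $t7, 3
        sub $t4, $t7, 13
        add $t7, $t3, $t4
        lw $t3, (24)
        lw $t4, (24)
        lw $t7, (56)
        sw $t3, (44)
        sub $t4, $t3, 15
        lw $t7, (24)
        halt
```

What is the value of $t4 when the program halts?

li $t3, 37 → $t3=37
li $t4, 26 → $t4=26
li $t7, 27 → $t7=27
sll $t3, $t7, 3 → $t3=27<<3=216
sub $t4, $t7, 13 → $t4=27-13=14
add $t7, $t3, $t4 → $t7=216+14=230
lw $t3, (24) → $t3=M[24]=27
lw $t4, (24) → $t4=M[24]=27
lw $t7, (56) → $t7=M[56]=44
sw $t3, (44) → M[44]=27
sub $t4, $t3, 15 → $t4=27-15=12
lw $t7, (24) → $t7=M[24]=27
halt.

12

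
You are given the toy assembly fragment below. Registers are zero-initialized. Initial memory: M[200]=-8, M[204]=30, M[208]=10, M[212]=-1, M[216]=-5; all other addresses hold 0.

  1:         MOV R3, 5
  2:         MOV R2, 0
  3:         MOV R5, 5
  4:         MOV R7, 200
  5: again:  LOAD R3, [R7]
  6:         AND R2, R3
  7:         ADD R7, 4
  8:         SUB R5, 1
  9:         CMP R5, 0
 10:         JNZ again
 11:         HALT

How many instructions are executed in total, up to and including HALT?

35

after MOV R3, 5: R3=5
after MOV R2, 0: R2=0
after MOV R5, 5: R5=5
after MOV R7, 200: R7=200
after LOAD R3, [R7]: R3=M[200]=-8
after AND R2, R3: R2=0&(-8)=0
after ADD R7, 4: R7=200+4=204
after SUB R5, 1: R5=5-1=4
CMP R5, 0  (cmp 4,0)
JNZ again: taken
after LOAD R3, [R7]: R3=M[204]=30
after AND R2, R3: R2=0&30=0
after ADD R7, 4: R7=204+4=208
after SUB R5, 1: R5=4-1=3
CMP R5, 0  (cmp 3,0)
JNZ again: taken
after LOAD R3, [R7]: R3=M[208]=10
after AND R2, R3: R2=0&10=0
after ADD R7, 4: R7=208+4=212
after SUB R5, 1: R5=3-1=2
CMP R5, 0  (cmp 2,0)
JNZ again: taken
after LOAD R3, [R7]: R3=M[212]=-1
after AND R2, R3: R2=0&(-1)=0
after ADD R7, 4: R7=212+4=216
after SUB R5, 1: R5=2-1=1
CMP R5, 0  (cmp 1,0)
JNZ again: taken
after LOAD R3, [R7]: R3=M[216]=-5
after AND R2, R3: R2=0&(-5)=0
after ADD R7, 4: R7=216+4=220
after SUB R5, 1: R5=1-1=0
CMP R5, 0  (cmp 0,0)
JNZ again: not taken
halt.
Total executed instructions: 35.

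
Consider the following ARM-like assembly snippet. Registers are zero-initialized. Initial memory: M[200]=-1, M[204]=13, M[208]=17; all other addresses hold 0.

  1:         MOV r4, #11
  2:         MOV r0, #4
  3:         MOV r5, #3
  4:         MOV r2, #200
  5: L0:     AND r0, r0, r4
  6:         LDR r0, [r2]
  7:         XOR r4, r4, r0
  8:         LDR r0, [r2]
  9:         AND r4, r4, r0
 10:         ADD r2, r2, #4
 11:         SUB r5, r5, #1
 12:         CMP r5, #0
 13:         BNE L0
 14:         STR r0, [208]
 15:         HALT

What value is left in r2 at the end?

212

MOV r4, #11 → r4=11
MOV r0, #4 → r0=4
MOV r5, #3 → r5=3
MOV r2, #200 → r2=200
AND r0, r0, r4 → r0=4&11=0
LDR r0, [r2] → r0=M[200]=-1
XOR r4, r4, r0 → r4=11^(-1)=-12
LDR r0, [r2] → r0=M[200]=-1
AND r4, r4, r0 → r4=(-12)&(-1)=-12
ADD r2, r2, #4 → r2=200+4=204
SUB r5, r5, #1 → r5=3-1=2
CMP r5, #0  (cmp 2,0)
BNE L0: taken
AND r0, r0, r4 → r0=(-1)&(-12)=-12
LDR r0, [r2] → r0=M[204]=13
XOR r4, r4, r0 → r4=(-12)^13=-7
LDR r0, [r2] → r0=M[204]=13
AND r4, r4, r0 → r4=(-7)&13=9
ADD r2, r2, #4 → r2=204+4=208
SUB r5, r5, #1 → r5=2-1=1
CMP r5, #0  (cmp 1,0)
BNE L0: taken
AND r0, r0, r4 → r0=13&9=9
LDR r0, [r2] → r0=M[208]=17
XOR r4, r4, r0 → r4=9^17=24
LDR r0, [r2] → r0=M[208]=17
AND r4, r4, r0 → r4=24&17=16
ADD r2, r2, #4 → r2=208+4=212
SUB r5, r5, #1 → r5=1-1=0
CMP r5, #0  (cmp 0,0)
BNE L0: not taken
STR r0, [208] → M[208]=17
halt.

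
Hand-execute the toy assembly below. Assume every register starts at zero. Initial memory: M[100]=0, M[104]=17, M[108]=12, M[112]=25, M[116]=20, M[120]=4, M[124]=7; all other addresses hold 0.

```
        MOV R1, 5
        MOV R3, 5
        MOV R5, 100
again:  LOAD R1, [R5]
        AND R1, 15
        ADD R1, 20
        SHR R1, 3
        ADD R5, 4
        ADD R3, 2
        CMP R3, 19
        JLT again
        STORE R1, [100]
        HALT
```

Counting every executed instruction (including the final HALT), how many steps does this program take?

MOV R1, 5 → R1=5
MOV R3, 5 → R3=5
MOV R5, 100 → R5=100
LOAD R1, [R5] → R1=M[100]=0
AND R1, 15 → R1=0&15=0
ADD R1, 20 → R1=0+20=20
SHR R1, 3 → R1=20>>3=2
ADD R5, 4 → R5=100+4=104
ADD R3, 2 → R3=5+2=7
CMP R3, 19  (cmp 7,19)
JLT again: taken
LOAD R1, [R5] → R1=M[104]=17
AND R1, 15 → R1=17&15=1
ADD R1, 20 → R1=1+20=21
SHR R1, 3 → R1=21>>3=2
ADD R5, 4 → R5=104+4=108
ADD R3, 2 → R3=7+2=9
CMP R3, 19  (cmp 9,19)
JLT again: taken
LOAD R1, [R5] → R1=M[108]=12
AND R1, 15 → R1=12&15=12
ADD R1, 20 → R1=12+20=32
SHR R1, 3 → R1=32>>3=4
ADD R5, 4 → R5=108+4=112
ADD R3, 2 → R3=9+2=11
CMP R3, 19  (cmp 11,19)
JLT again: taken
LOAD R1, [R5] → R1=M[112]=25
AND R1, 15 → R1=25&15=9
ADD R1, 20 → R1=9+20=29
SHR R1, 3 → R1=29>>3=3
ADD R5, 4 → R5=112+4=116
ADD R3, 2 → R3=11+2=13
CMP R3, 19  (cmp 13,19)
JLT again: taken
LOAD R1, [R5] → R1=M[116]=20
AND R1, 15 → R1=20&15=4
ADD R1, 20 → R1=4+20=24
SHR R1, 3 → R1=24>>3=3
ADD R5, 4 → R5=116+4=120
ADD R3, 2 → R3=13+2=15
CMP R3, 19  (cmp 15,19)
JLT again: taken
LOAD R1, [R5] → R1=M[120]=4
AND R1, 15 → R1=4&15=4
ADD R1, 20 → R1=4+20=24
SHR R1, 3 → R1=24>>3=3
ADD R5, 4 → R5=120+4=124
ADD R3, 2 → R3=15+2=17
CMP R3, 19  (cmp 17,19)
JLT again: taken
LOAD R1, [R5] → R1=M[124]=7
AND R1, 15 → R1=7&15=7
ADD R1, 20 → R1=7+20=27
SHR R1, 3 → R1=27>>3=3
ADD R5, 4 → R5=124+4=128
ADD R3, 2 → R3=17+2=19
CMP R3, 19  (cmp 19,19)
JLT again: not taken
STORE R1, [100] → M[100]=3
halt.
Total executed instructions: 61.

61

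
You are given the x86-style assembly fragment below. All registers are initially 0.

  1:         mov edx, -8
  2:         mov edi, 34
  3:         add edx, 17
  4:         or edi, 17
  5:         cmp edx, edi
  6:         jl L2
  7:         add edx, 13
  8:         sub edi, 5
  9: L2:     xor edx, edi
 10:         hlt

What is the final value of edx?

58

mov edx, -8 → edx=-8
mov edi, 34 → edi=34
add edx, 17 → edx=(-8)+17=9
or edi, 17 → edi=34|17=51
cmp edx, edi  (cmp 9,51)
jl L2: taken
xor edx, edi → edx=9^51=58
halt.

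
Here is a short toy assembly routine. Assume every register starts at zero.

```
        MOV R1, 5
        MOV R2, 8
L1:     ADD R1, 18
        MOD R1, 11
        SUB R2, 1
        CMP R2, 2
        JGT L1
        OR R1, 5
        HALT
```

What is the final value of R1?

MOV R1, 5 → R1=5
MOV R2, 8 → R2=8
ADD R1, 18 → R1=5+18=23
MOD R1, 11 → R1=23%11=1
SUB R2, 1 → R2=8-1=7
CMP R2, 2  (cmp 7,2)
JGT L1: taken
ADD R1, 18 → R1=1+18=19
MOD R1, 11 → R1=19%11=8
SUB R2, 1 → R2=7-1=6
CMP R2, 2  (cmp 6,2)
JGT L1: taken
ADD R1, 18 → R1=8+18=26
MOD R1, 11 → R1=26%11=4
SUB R2, 1 → R2=6-1=5
CMP R2, 2  (cmp 5,2)
JGT L1: taken
ADD R1, 18 → R1=4+18=22
MOD R1, 11 → R1=22%11=0
SUB R2, 1 → R2=5-1=4
CMP R2, 2  (cmp 4,2)
JGT L1: taken
ADD R1, 18 → R1=0+18=18
MOD R1, 11 → R1=18%11=7
SUB R2, 1 → R2=4-1=3
CMP R2, 2  (cmp 3,2)
JGT L1: taken
ADD R1, 18 → R1=7+18=25
MOD R1, 11 → R1=25%11=3
SUB R2, 1 → R2=3-1=2
CMP R2, 2  (cmp 2,2)
JGT L1: not taken
OR R1, 5 → R1=3|5=7
halt.

7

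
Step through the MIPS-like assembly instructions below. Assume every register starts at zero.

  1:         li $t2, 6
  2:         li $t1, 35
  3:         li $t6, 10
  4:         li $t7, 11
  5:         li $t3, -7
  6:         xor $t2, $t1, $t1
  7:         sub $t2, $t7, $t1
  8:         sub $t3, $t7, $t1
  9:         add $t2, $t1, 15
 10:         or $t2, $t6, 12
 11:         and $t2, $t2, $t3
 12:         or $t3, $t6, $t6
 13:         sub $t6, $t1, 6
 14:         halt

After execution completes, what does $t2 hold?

after li $t2, 6: $t2=6
after li $t1, 35: $t1=35
after li $t6, 10: $t6=10
after li $t7, 11: $t7=11
after li $t3, -7: $t3=-7
after xor $t2, $t1, $t1: $t2=35^35=0
after sub $t2, $t7, $t1: $t2=11-35=-24
after sub $t3, $t7, $t1: $t3=11-35=-24
after add $t2, $t1, 15: $t2=35+15=50
after or $t2, $t6, 12: $t2=10|12=14
after and $t2, $t2, $t3: $t2=14&(-24)=8
after or $t3, $t6, $t6: $t3=10|10=10
after sub $t6, $t1, 6: $t6=35-6=29
halt.

8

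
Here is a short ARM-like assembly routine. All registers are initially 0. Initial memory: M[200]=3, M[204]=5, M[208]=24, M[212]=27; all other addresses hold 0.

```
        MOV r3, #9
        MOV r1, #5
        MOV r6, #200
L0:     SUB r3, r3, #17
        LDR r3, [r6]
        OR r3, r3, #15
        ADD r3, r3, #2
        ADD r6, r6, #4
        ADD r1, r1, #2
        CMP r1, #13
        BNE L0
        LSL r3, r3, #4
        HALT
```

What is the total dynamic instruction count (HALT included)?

37

after MOV r3, #9: r3=9
after MOV r1, #5: r1=5
after MOV r6, #200: r6=200
after SUB r3, r3, #17: r3=9-17=-8
after LDR r3, [r6]: r3=M[200]=3
after OR r3, r3, #15: r3=3|15=15
after ADD r3, r3, #2: r3=15+2=17
after ADD r6, r6, #4: r6=200+4=204
after ADD r1, r1, #2: r1=5+2=7
CMP r1, #13  (cmp 7,13)
BNE L0: taken
after SUB r3, r3, #17: r3=17-17=0
after LDR r3, [r6]: r3=M[204]=5
after OR r3, r3, #15: r3=5|15=15
after ADD r3, r3, #2: r3=15+2=17
after ADD r6, r6, #4: r6=204+4=208
after ADD r1, r1, #2: r1=7+2=9
CMP r1, #13  (cmp 9,13)
BNE L0: taken
after SUB r3, r3, #17: r3=17-17=0
after LDR r3, [r6]: r3=M[208]=24
after OR r3, r3, #15: r3=24|15=31
after ADD r3, r3, #2: r3=31+2=33
after ADD r6, r6, #4: r6=208+4=212
after ADD r1, r1, #2: r1=9+2=11
CMP r1, #13  (cmp 11,13)
BNE L0: taken
after SUB r3, r3, #17: r3=33-17=16
after LDR r3, [r6]: r3=M[212]=27
after OR r3, r3, #15: r3=27|15=31
after ADD r3, r3, #2: r3=31+2=33
after ADD r6, r6, #4: r6=212+4=216
after ADD r1, r1, #2: r1=11+2=13
CMP r1, #13  (cmp 13,13)
BNE L0: not taken
after LSL r3, r3, #4: r3=33<<4=528
halt.
Total executed instructions: 37.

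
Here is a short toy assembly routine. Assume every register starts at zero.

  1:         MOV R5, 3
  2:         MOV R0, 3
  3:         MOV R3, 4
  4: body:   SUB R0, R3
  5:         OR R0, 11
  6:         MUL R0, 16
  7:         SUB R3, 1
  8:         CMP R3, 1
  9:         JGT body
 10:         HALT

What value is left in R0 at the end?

-4368

MOV R5, 3 → R5=3
MOV R0, 3 → R0=3
MOV R3, 4 → R3=4
SUB R0, R3 → R0=3-4=-1
OR R0, 11 → R0=(-1)|11=-1
MUL R0, 16 → R0=(-1)*16=-16
SUB R3, 1 → R3=4-1=3
CMP R3, 1  (cmp 3,1)
JGT body: taken
SUB R0, R3 → R0=(-16)-3=-19
OR R0, 11 → R0=(-19)|11=-17
MUL R0, 16 → R0=(-17)*16=-272
SUB R3, 1 → R3=3-1=2
CMP R3, 1  (cmp 2,1)
JGT body: taken
SUB R0, R3 → R0=(-272)-2=-274
OR R0, 11 → R0=(-274)|11=-273
MUL R0, 16 → R0=(-273)*16=-4368
SUB R3, 1 → R3=2-1=1
CMP R3, 1  (cmp 1,1)
JGT body: not taken
halt.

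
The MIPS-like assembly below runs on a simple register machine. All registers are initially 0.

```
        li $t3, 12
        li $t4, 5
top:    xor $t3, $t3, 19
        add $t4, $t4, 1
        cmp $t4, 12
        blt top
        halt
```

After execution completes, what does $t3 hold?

li $t3, 12 → $t3=12
li $t4, 5 → $t4=5
xor $t3, $t3, 19 → $t3=12^19=31
add $t4, $t4, 1 → $t4=5+1=6
cmp $t4, 12  (cmp 6,12)
blt top: taken
xor $t3, $t3, 19 → $t3=31^19=12
add $t4, $t4, 1 → $t4=6+1=7
cmp $t4, 12  (cmp 7,12)
blt top: taken
xor $t3, $t3, 19 → $t3=12^19=31
add $t4, $t4, 1 → $t4=7+1=8
cmp $t4, 12  (cmp 8,12)
blt top: taken
xor $t3, $t3, 19 → $t3=31^19=12
add $t4, $t4, 1 → $t4=8+1=9
cmp $t4, 12  (cmp 9,12)
blt top: taken
xor $t3, $t3, 19 → $t3=12^19=31
add $t4, $t4, 1 → $t4=9+1=10
cmp $t4, 12  (cmp 10,12)
blt top: taken
xor $t3, $t3, 19 → $t3=31^19=12
add $t4, $t4, 1 → $t4=10+1=11
cmp $t4, 12  (cmp 11,12)
blt top: taken
xor $t3, $t3, 19 → $t3=12^19=31
add $t4, $t4, 1 → $t4=11+1=12
cmp $t4, 12  (cmp 12,12)
blt top: not taken
halt.

31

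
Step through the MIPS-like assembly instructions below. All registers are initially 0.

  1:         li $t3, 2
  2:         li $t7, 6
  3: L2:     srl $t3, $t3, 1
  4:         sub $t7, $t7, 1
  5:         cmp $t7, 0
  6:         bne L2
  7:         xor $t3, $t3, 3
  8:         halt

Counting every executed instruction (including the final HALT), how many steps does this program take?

28

li $t3, 2 → $t3=2
li $t7, 6 → $t7=6
srl $t3, $t3, 1 → $t3=2>>1=1
sub $t7, $t7, 1 → $t7=6-1=5
cmp $t7, 0  (cmp 5,0)
bne L2: taken
srl $t3, $t3, 1 → $t3=1>>1=0
sub $t7, $t7, 1 → $t7=5-1=4
cmp $t7, 0  (cmp 4,0)
bne L2: taken
srl $t3, $t3, 1 → $t3=0>>1=0
sub $t7, $t7, 1 → $t7=4-1=3
cmp $t7, 0  (cmp 3,0)
bne L2: taken
srl $t3, $t3, 1 → $t3=0>>1=0
sub $t7, $t7, 1 → $t7=3-1=2
cmp $t7, 0  (cmp 2,0)
bne L2: taken
srl $t3, $t3, 1 → $t3=0>>1=0
sub $t7, $t7, 1 → $t7=2-1=1
cmp $t7, 0  (cmp 1,0)
bne L2: taken
srl $t3, $t3, 1 → $t3=0>>1=0
sub $t7, $t7, 1 → $t7=1-1=0
cmp $t7, 0  (cmp 0,0)
bne L2: not taken
xor $t3, $t3, 3 → $t3=0^3=3
halt.
Total executed instructions: 28.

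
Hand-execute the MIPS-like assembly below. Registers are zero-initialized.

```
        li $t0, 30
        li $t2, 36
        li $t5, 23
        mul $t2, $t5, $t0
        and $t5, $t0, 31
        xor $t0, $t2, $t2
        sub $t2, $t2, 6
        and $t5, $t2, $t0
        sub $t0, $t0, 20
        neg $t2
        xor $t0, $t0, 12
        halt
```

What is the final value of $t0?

$t0=30
$t2=36
$t5=23
$t2=23*30=690
$t5=30&31=30
$t0=690^690=0
$t2=690-6=684
$t5=684&0=0
$t0=0-20=-20
$t2=-(684)=-684
$t0=(-20)^12=-32
halt.

-32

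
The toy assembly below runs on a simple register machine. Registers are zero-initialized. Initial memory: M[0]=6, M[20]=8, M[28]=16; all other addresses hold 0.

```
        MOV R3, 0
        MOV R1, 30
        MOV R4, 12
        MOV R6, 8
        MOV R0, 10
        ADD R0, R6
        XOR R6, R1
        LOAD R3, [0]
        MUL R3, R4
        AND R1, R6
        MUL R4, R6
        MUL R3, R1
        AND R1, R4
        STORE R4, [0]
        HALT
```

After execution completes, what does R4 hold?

264

R3=0
R1=30
R4=12
R6=8
R0=10
R0=10+8=18
R6=8^30=22
R3=M[0]=6
R3=6*12=72
R1=30&22=22
R4=12*22=264
R3=72*22=1584
R1=22&264=0
STORE R4, [0] → M[0]=264
halt.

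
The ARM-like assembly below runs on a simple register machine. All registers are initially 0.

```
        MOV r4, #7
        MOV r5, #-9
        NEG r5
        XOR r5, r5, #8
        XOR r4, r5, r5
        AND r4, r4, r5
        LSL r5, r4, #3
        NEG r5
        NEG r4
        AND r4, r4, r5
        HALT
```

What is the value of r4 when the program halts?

0

r4=7
r5=-9
r5=-(-9)=9
r5=9^8=1
r4=1^1=0
r4=0&1=0
r5=0<<3=0
r5=-(0)=0
r4=-(0)=0
r4=0&0=0
halt.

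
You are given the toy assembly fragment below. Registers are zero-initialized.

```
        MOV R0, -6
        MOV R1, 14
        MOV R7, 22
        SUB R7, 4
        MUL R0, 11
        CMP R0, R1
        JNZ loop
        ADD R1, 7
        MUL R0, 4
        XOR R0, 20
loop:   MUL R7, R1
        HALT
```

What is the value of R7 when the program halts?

252

MOV R0, -6 → R0=-6
MOV R1, 14 → R1=14
MOV R7, 22 → R7=22
SUB R7, 4 → R7=22-4=18
MUL R0, 11 → R0=(-6)*11=-66
CMP R0, R1  (cmp -66,14)
JNZ loop: taken
MUL R7, R1 → R7=18*14=252
halt.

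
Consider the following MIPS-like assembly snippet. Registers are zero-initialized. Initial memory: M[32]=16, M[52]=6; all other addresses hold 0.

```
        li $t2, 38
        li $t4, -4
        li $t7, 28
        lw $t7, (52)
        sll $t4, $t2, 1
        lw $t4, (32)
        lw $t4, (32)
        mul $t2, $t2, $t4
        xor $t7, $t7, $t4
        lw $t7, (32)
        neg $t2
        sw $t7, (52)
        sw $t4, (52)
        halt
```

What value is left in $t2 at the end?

after li $t2, 38: $t2=38
after li $t4, -4: $t4=-4
after li $t7, 28: $t7=28
after lw $t7, (52): $t7=M[52]=6
after sll $t4, $t2, 1: $t4=38<<1=76
after lw $t4, (32): $t4=M[32]=16
after lw $t4, (32): $t4=M[32]=16
after mul $t2, $t2, $t4: $t2=38*16=608
after xor $t7, $t7, $t4: $t7=6^16=22
after lw $t7, (32): $t7=M[32]=16
after neg $t2: $t2=-(608)=-608
sw $t7, (52) → M[52]=16
sw $t4, (52) → M[52]=16
halt.

-608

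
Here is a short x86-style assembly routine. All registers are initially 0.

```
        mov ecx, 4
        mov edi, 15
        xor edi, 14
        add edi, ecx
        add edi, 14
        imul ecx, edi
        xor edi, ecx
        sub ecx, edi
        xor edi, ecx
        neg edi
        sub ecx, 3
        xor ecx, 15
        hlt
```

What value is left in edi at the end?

78

ecx=4
edi=15
edi=15^14=1
edi=1+4=5
edi=5+14=19
ecx=4*19=76
edi=19^76=95
ecx=76-95=-19
edi=95^(-19)=-78
edi=-(-78)=78
ecx=(-19)-3=-22
ecx=(-22)^15=-27
halt.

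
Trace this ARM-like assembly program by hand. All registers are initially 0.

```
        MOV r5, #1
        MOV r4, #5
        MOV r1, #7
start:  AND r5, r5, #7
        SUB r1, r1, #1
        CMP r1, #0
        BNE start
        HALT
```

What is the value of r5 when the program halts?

r5=1
r4=5
r1=7
r5=1&7=1
r1=7-1=6
CMP r1, #0  (cmp 6,0)
BNE start: taken
r5=1&7=1
r1=6-1=5
CMP r1, #0  (cmp 5,0)
BNE start: taken
r5=1&7=1
r1=5-1=4
CMP r1, #0  (cmp 4,0)
BNE start: taken
r5=1&7=1
r1=4-1=3
CMP r1, #0  (cmp 3,0)
BNE start: taken
r5=1&7=1
r1=3-1=2
CMP r1, #0  (cmp 2,0)
BNE start: taken
r5=1&7=1
r1=2-1=1
CMP r1, #0  (cmp 1,0)
BNE start: taken
r5=1&7=1
r1=1-1=0
CMP r1, #0  (cmp 0,0)
BNE start: not taken
halt.

1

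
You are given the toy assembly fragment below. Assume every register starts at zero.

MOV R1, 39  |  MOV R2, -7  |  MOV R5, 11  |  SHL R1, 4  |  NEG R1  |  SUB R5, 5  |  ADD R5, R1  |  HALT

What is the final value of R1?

after MOV R1, 39: R1=39
after MOV R2, -7: R2=-7
after MOV R5, 11: R5=11
after SHL R1, 4: R1=39<<4=624
after NEG R1: R1=-(624)=-624
after SUB R5, 5: R5=11-5=6
after ADD R5, R1: R5=6+(-624)=-618
halt.

-624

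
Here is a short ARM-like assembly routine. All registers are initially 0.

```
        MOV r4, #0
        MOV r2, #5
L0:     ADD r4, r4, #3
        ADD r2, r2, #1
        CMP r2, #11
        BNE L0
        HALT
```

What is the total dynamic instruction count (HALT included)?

r4=0
r2=5
r4=0+3=3
r2=5+1=6
CMP r2, #11  (cmp 6,11)
BNE L0: taken
r4=3+3=6
r2=6+1=7
CMP r2, #11  (cmp 7,11)
BNE L0: taken
r4=6+3=9
r2=7+1=8
CMP r2, #11  (cmp 8,11)
BNE L0: taken
r4=9+3=12
r2=8+1=9
CMP r2, #11  (cmp 9,11)
BNE L0: taken
r4=12+3=15
r2=9+1=10
CMP r2, #11  (cmp 10,11)
BNE L0: taken
r4=15+3=18
r2=10+1=11
CMP r2, #11  (cmp 11,11)
BNE L0: not taken
halt.
Total executed instructions: 27.

27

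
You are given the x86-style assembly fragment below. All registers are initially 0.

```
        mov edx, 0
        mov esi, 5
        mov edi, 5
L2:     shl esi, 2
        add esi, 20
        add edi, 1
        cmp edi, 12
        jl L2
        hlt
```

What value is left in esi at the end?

191140

mov edx, 0 → edx=0
mov esi, 5 → esi=5
mov edi, 5 → edi=5
shl esi, 2 → esi=5<<2=20
add esi, 20 → esi=20+20=40
add edi, 1 → edi=5+1=6
cmp edi, 12  (cmp 6,12)
jl L2: taken
shl esi, 2 → esi=40<<2=160
add esi, 20 → esi=160+20=180
add edi, 1 → edi=6+1=7
cmp edi, 12  (cmp 7,12)
jl L2: taken
shl esi, 2 → esi=180<<2=720
add esi, 20 → esi=720+20=740
add edi, 1 → edi=7+1=8
cmp edi, 12  (cmp 8,12)
jl L2: taken
shl esi, 2 → esi=740<<2=2960
add esi, 20 → esi=2960+20=2980
add edi, 1 → edi=8+1=9
cmp edi, 12  (cmp 9,12)
jl L2: taken
shl esi, 2 → esi=2980<<2=11920
add esi, 20 → esi=11920+20=11940
add edi, 1 → edi=9+1=10
cmp edi, 12  (cmp 10,12)
jl L2: taken
shl esi, 2 → esi=11940<<2=47760
add esi, 20 → esi=47760+20=47780
add edi, 1 → edi=10+1=11
cmp edi, 12  (cmp 11,12)
jl L2: taken
shl esi, 2 → esi=47780<<2=191120
add esi, 20 → esi=191120+20=191140
add edi, 1 → edi=11+1=12
cmp edi, 12  (cmp 12,12)
jl L2: not taken
halt.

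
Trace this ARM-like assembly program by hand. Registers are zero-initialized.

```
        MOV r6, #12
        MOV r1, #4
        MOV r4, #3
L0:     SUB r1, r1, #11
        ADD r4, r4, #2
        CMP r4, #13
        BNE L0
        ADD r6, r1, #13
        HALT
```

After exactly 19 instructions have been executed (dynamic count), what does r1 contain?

-40

after MOV r6, #12: r6=12
after MOV r1, #4: r1=4
after MOV r4, #3: r4=3
after SUB r1, r1, #11: r1=4-11=-7
after ADD r4, r4, #2: r4=3+2=5
CMP r4, #13  (cmp 5,13)
BNE L0: taken
after SUB r1, r1, #11: r1=(-7)-11=-18
after ADD r4, r4, #2: r4=5+2=7
CMP r4, #13  (cmp 7,13)
BNE L0: taken
after SUB r1, r1, #11: r1=(-18)-11=-29
after ADD r4, r4, #2: r4=7+2=9
CMP r4, #13  (cmp 9,13)
BNE L0: taken
after SUB r1, r1, #11: r1=(-29)-11=-40
after ADD r4, r4, #2: r4=9+2=11
CMP r4, #13  (cmp 11,13)
BNE L0: taken
After step 19: r1 = -40.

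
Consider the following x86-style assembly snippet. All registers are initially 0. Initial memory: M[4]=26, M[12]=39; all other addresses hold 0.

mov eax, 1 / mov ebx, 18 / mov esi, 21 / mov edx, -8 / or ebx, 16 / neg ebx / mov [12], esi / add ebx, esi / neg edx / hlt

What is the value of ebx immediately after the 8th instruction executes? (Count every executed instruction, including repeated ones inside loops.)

eax=1
ebx=18
esi=21
edx=-8
ebx=18|16=18
ebx=-(18)=-18
mov [12], esi → M[12]=21
ebx=(-18)+21=3
After step 8: ebx = 3.

3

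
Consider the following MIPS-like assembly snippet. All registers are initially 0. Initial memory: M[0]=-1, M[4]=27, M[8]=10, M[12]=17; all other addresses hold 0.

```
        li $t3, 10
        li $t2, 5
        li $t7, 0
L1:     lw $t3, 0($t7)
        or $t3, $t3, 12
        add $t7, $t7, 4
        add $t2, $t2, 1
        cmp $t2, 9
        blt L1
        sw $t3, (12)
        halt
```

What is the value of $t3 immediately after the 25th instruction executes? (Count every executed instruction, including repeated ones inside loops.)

$t3=10
$t2=5
$t7=0
$t3=M[0]=-1
$t3=(-1)|12=-1
$t7=0+4=4
$t2=5+1=6
cmp $t2, 9  (cmp 6,9)
blt L1: taken
$t3=M[4]=27
$t3=27|12=31
$t7=4+4=8
$t2=6+1=7
cmp $t2, 9  (cmp 7,9)
blt L1: taken
$t3=M[8]=10
$t3=10|12=14
$t7=8+4=12
$t2=7+1=8
cmp $t2, 9  (cmp 8,9)
blt L1: taken
$t3=M[12]=17
$t3=17|12=29
$t7=12+4=16
$t2=8+1=9
After step 25: $t3 = 29.

29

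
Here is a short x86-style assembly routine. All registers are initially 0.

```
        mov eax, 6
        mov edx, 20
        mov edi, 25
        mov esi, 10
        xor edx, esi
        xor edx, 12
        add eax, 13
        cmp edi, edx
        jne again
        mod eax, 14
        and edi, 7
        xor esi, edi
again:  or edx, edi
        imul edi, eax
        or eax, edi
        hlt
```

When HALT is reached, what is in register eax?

475

mov eax, 6 → eax=6
mov edx, 20 → edx=20
mov edi, 25 → edi=25
mov esi, 10 → esi=10
xor edx, esi → edx=20^10=30
xor edx, 12 → edx=30^12=18
add eax, 13 → eax=6+13=19
cmp edi, edx  (cmp 25,18)
jne again: taken
or edx, edi → edx=18|25=27
imul edi, eax → edi=25*19=475
or eax, edi → eax=19|475=475
halt.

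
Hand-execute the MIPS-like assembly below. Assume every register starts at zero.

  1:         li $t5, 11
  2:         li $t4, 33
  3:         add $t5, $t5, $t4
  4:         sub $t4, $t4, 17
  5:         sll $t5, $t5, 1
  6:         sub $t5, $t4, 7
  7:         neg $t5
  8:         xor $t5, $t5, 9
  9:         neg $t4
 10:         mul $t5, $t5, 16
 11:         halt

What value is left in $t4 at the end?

-16

li $t5, 11 → $t5=11
li $t4, 33 → $t4=33
add $t5, $t5, $t4 → $t5=11+33=44
sub $t4, $t4, 17 → $t4=33-17=16
sll $t5, $t5, 1 → $t5=44<<1=88
sub $t5, $t4, 7 → $t5=16-7=9
neg $t5 → $t5=-(9)=-9
xor $t5, $t5, 9 → $t5=(-9)^9=-2
neg $t4 → $t4=-(16)=-16
mul $t5, $t5, 16 → $t5=(-2)*16=-32
halt.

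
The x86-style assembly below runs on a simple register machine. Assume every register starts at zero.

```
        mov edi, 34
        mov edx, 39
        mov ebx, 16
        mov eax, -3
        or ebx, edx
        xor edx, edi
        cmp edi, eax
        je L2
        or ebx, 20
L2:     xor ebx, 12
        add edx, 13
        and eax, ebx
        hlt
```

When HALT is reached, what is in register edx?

18

mov edi, 34 → edi=34
mov edx, 39 → edx=39
mov ebx, 16 → ebx=16
mov eax, -3 → eax=-3
or ebx, edx → ebx=16|39=55
xor edx, edi → edx=39^34=5
cmp edi, eax  (cmp 34,-3)
je L2: not taken
or ebx, 20 → ebx=55|20=55
xor ebx, 12 → ebx=55^12=59
add edx, 13 → edx=5+13=18
and eax, ebx → eax=(-3)&59=57
halt.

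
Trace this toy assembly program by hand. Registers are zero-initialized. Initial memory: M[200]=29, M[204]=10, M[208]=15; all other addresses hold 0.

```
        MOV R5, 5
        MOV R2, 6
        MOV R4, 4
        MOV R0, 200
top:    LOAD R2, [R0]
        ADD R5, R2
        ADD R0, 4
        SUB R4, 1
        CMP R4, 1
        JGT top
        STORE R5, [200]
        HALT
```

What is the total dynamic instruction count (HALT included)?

MOV R5, 5 → R5=5
MOV R2, 6 → R2=6
MOV R4, 4 → R4=4
MOV R0, 200 → R0=200
LOAD R2, [R0] → R2=M[200]=29
ADD R5, R2 → R5=5+29=34
ADD R0, 4 → R0=200+4=204
SUB R4, 1 → R4=4-1=3
CMP R4, 1  (cmp 3,1)
JGT top: taken
LOAD R2, [R0] → R2=M[204]=10
ADD R5, R2 → R5=34+10=44
ADD R0, 4 → R0=204+4=208
SUB R4, 1 → R4=3-1=2
CMP R4, 1  (cmp 2,1)
JGT top: taken
LOAD R2, [R0] → R2=M[208]=15
ADD R5, R2 → R5=44+15=59
ADD R0, 4 → R0=208+4=212
SUB R4, 1 → R4=2-1=1
CMP R4, 1  (cmp 1,1)
JGT top: not taken
STORE R5, [200] → M[200]=59
halt.
Total executed instructions: 24.

24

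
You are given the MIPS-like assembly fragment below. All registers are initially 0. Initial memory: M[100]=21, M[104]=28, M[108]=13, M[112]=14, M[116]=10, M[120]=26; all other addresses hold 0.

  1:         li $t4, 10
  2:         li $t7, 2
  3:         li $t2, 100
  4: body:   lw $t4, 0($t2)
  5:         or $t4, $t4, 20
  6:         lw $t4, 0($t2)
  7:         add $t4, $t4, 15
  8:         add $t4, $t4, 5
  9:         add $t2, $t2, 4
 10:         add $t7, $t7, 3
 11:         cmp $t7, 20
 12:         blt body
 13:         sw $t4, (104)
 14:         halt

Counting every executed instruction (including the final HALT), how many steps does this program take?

59

after li $t4, 10: $t4=10
after li $t7, 2: $t7=2
after li $t2, 100: $t2=100
after lw $t4, 0($t2): $t4=M[100]=21
after or $t4, $t4, 20: $t4=21|20=21
after lw $t4, 0($t2): $t4=M[100]=21
after add $t4, $t4, 15: $t4=21+15=36
after add $t4, $t4, 5: $t4=36+5=41
after add $t2, $t2, 4: $t2=100+4=104
after add $t7, $t7, 3: $t7=2+3=5
cmp $t7, 20  (cmp 5,20)
blt body: taken
after lw $t4, 0($t2): $t4=M[104]=28
after or $t4, $t4, 20: $t4=28|20=28
after lw $t4, 0($t2): $t4=M[104]=28
after add $t4, $t4, 15: $t4=28+15=43
after add $t4, $t4, 5: $t4=43+5=48
after add $t2, $t2, 4: $t2=104+4=108
after add $t7, $t7, 3: $t7=5+3=8
cmp $t7, 20  (cmp 8,20)
blt body: taken
after lw $t4, 0($t2): $t4=M[108]=13
after or $t4, $t4, 20: $t4=13|20=29
after lw $t4, 0($t2): $t4=M[108]=13
after add $t4, $t4, 15: $t4=13+15=28
after add $t4, $t4, 5: $t4=28+5=33
after add $t2, $t2, 4: $t2=108+4=112
after add $t7, $t7, 3: $t7=8+3=11
cmp $t7, 20  (cmp 11,20)
blt body: taken
after lw $t4, 0($t2): $t4=M[112]=14
after or $t4, $t4, 20: $t4=14|20=30
after lw $t4, 0($t2): $t4=M[112]=14
after add $t4, $t4, 15: $t4=14+15=29
after add $t4, $t4, 5: $t4=29+5=34
after add $t2, $t2, 4: $t2=112+4=116
after add $t7, $t7, 3: $t7=11+3=14
cmp $t7, 20  (cmp 14,20)
blt body: taken
after lw $t4, 0($t2): $t4=M[116]=10
after or $t4, $t4, 20: $t4=10|20=30
after lw $t4, 0($t2): $t4=M[116]=10
after add $t4, $t4, 15: $t4=10+15=25
after add $t4, $t4, 5: $t4=25+5=30
after add $t2, $t2, 4: $t2=116+4=120
after add $t7, $t7, 3: $t7=14+3=17
cmp $t7, 20  (cmp 17,20)
blt body: taken
after lw $t4, 0($t2): $t4=M[120]=26
after or $t4, $t4, 20: $t4=26|20=30
after lw $t4, 0($t2): $t4=M[120]=26
after add $t4, $t4, 15: $t4=26+15=41
after add $t4, $t4, 5: $t4=41+5=46
after add $t2, $t2, 4: $t2=120+4=124
after add $t7, $t7, 3: $t7=17+3=20
cmp $t7, 20  (cmp 20,20)
blt body: not taken
sw $t4, (104) → M[104]=46
halt.
Total executed instructions: 59.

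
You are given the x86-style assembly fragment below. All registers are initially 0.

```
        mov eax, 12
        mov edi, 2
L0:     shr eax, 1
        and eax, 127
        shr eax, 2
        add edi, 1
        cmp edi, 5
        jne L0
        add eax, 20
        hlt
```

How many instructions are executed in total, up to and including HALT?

eax=12
edi=2
eax=12>>1=6
eax=6&127=6
eax=6>>2=1
edi=2+1=3
cmp edi, 5  (cmp 3,5)
jne L0: taken
eax=1>>1=0
eax=0&127=0
eax=0>>2=0
edi=3+1=4
cmp edi, 5  (cmp 4,5)
jne L0: taken
eax=0>>1=0
eax=0&127=0
eax=0>>2=0
edi=4+1=5
cmp edi, 5  (cmp 5,5)
jne L0: not taken
eax=0+20=20
halt.
Total executed instructions: 22.

22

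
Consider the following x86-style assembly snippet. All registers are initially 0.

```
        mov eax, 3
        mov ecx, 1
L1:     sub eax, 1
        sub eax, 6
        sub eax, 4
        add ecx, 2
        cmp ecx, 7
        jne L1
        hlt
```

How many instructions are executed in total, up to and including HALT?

eax=3
ecx=1
eax=3-1=2
eax=2-6=-4
eax=(-4)-4=-8
ecx=1+2=3
cmp ecx, 7  (cmp 3,7)
jne L1: taken
eax=(-8)-1=-9
eax=(-9)-6=-15
eax=(-15)-4=-19
ecx=3+2=5
cmp ecx, 7  (cmp 5,7)
jne L1: taken
eax=(-19)-1=-20
eax=(-20)-6=-26
eax=(-26)-4=-30
ecx=5+2=7
cmp ecx, 7  (cmp 7,7)
jne L1: not taken
halt.
Total executed instructions: 21.

21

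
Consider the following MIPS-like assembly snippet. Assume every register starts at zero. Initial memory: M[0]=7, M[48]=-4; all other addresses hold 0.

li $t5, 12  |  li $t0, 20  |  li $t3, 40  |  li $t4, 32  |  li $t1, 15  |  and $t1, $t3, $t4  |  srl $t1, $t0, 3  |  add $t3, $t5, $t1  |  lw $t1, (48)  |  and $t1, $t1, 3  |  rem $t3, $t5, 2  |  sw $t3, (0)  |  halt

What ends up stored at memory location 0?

after li $t5, 12: $t5=12
after li $t0, 20: $t0=20
after li $t3, 40: $t3=40
after li $t4, 32: $t4=32
after li $t1, 15: $t1=15
after and $t1, $t3, $t4: $t1=40&32=32
after srl $t1, $t0, 3: $t1=20>>3=2
after add $t3, $t5, $t1: $t3=12+2=14
after lw $t1, (48): $t1=M[48]=-4
after and $t1, $t1, 3: $t1=(-4)&3=0
after rem $t3, $t5, 2: $t3=12%2=0
sw $t3, (0) → M[0]=0
halt.

0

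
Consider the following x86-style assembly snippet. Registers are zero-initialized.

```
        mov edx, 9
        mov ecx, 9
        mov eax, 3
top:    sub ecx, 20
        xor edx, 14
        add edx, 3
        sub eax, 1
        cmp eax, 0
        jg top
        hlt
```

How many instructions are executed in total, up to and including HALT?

22

mov edx, 9 → edx=9
mov ecx, 9 → ecx=9
mov eax, 3 → eax=3
sub ecx, 20 → ecx=9-20=-11
xor edx, 14 → edx=9^14=7
add edx, 3 → edx=7+3=10
sub eax, 1 → eax=3-1=2
cmp eax, 0  (cmp 2,0)
jg top: taken
sub ecx, 20 → ecx=(-11)-20=-31
xor edx, 14 → edx=10^14=4
add edx, 3 → edx=4+3=7
sub eax, 1 → eax=2-1=1
cmp eax, 0  (cmp 1,0)
jg top: taken
sub ecx, 20 → ecx=(-31)-20=-51
xor edx, 14 → edx=7^14=9
add edx, 3 → edx=9+3=12
sub eax, 1 → eax=1-1=0
cmp eax, 0  (cmp 0,0)
jg top: not taken
halt.
Total executed instructions: 22.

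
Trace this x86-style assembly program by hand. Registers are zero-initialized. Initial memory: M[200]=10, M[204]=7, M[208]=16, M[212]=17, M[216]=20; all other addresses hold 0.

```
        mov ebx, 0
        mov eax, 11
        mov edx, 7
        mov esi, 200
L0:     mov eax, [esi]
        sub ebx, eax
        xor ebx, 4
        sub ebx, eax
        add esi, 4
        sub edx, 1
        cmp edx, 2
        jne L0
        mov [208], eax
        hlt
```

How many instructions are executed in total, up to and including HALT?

after mov ebx, 0: ebx=0
after mov eax, 11: eax=11
after mov edx, 7: edx=7
after mov esi, 200: esi=200
after mov eax, [esi]: eax=M[200]=10
after sub ebx, eax: ebx=0-10=-10
after xor ebx, 4: ebx=(-10)^4=-14
after sub ebx, eax: ebx=(-14)-10=-24
after add esi, 4: esi=200+4=204
after sub edx, 1: edx=7-1=6
cmp edx, 2  (cmp 6,2)
jne L0: taken
after mov eax, [esi]: eax=M[204]=7
after sub ebx, eax: ebx=(-24)-7=-31
after xor ebx, 4: ebx=(-31)^4=-27
after sub ebx, eax: ebx=(-27)-7=-34
after add esi, 4: esi=204+4=208
after sub edx, 1: edx=6-1=5
cmp edx, 2  (cmp 5,2)
jne L0: taken
after mov eax, [esi]: eax=M[208]=16
after sub ebx, eax: ebx=(-34)-16=-50
after xor ebx, 4: ebx=(-50)^4=-54
after sub ebx, eax: ebx=(-54)-16=-70
after add esi, 4: esi=208+4=212
after sub edx, 1: edx=5-1=4
cmp edx, 2  (cmp 4,2)
jne L0: taken
after mov eax, [esi]: eax=M[212]=17
after sub ebx, eax: ebx=(-70)-17=-87
after xor ebx, 4: ebx=(-87)^4=-83
after sub ebx, eax: ebx=(-83)-17=-100
after add esi, 4: esi=212+4=216
after sub edx, 1: edx=4-1=3
cmp edx, 2  (cmp 3,2)
jne L0: taken
after mov eax, [esi]: eax=M[216]=20
after sub ebx, eax: ebx=(-100)-20=-120
after xor ebx, 4: ebx=(-120)^4=-116
after sub ebx, eax: ebx=(-116)-20=-136
after add esi, 4: esi=216+4=220
after sub edx, 1: edx=3-1=2
cmp edx, 2  (cmp 2,2)
jne L0: not taken
mov [208], eax → M[208]=20
halt.
Total executed instructions: 46.

46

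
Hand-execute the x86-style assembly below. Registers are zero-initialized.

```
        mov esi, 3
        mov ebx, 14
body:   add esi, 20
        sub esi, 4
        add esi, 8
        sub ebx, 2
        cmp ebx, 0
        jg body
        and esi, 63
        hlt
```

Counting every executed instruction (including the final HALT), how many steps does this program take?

46

after mov esi, 3: esi=3
after mov ebx, 14: ebx=14
after add esi, 20: esi=3+20=23
after sub esi, 4: esi=23-4=19
after add esi, 8: esi=19+8=27
after sub ebx, 2: ebx=14-2=12
cmp ebx, 0  (cmp 12,0)
jg body: taken
after add esi, 20: esi=27+20=47
after sub esi, 4: esi=47-4=43
after add esi, 8: esi=43+8=51
after sub ebx, 2: ebx=12-2=10
cmp ebx, 0  (cmp 10,0)
jg body: taken
after add esi, 20: esi=51+20=71
after sub esi, 4: esi=71-4=67
after add esi, 8: esi=67+8=75
after sub ebx, 2: ebx=10-2=8
cmp ebx, 0  (cmp 8,0)
jg body: taken
after add esi, 20: esi=75+20=95
after sub esi, 4: esi=95-4=91
after add esi, 8: esi=91+8=99
after sub ebx, 2: ebx=8-2=6
cmp ebx, 0  (cmp 6,0)
jg body: taken
after add esi, 20: esi=99+20=119
after sub esi, 4: esi=119-4=115
after add esi, 8: esi=115+8=123
after sub ebx, 2: ebx=6-2=4
cmp ebx, 0  (cmp 4,0)
jg body: taken
after add esi, 20: esi=123+20=143
after sub esi, 4: esi=143-4=139
after add esi, 8: esi=139+8=147
after sub ebx, 2: ebx=4-2=2
cmp ebx, 0  (cmp 2,0)
jg body: taken
after add esi, 20: esi=147+20=167
after sub esi, 4: esi=167-4=163
after add esi, 8: esi=163+8=171
after sub ebx, 2: ebx=2-2=0
cmp ebx, 0  (cmp 0,0)
jg body: not taken
after and esi, 63: esi=171&63=43
halt.
Total executed instructions: 46.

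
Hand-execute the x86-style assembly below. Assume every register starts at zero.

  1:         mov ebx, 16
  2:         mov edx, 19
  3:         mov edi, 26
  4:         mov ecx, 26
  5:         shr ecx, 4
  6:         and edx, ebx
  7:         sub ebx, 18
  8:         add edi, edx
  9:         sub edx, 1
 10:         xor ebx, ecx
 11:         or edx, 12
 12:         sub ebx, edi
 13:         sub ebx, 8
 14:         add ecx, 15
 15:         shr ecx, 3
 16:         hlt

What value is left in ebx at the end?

-51

ebx=16
edx=19
edi=26
ecx=26
ecx=26>>4=1
edx=19&16=16
ebx=16-18=-2
edi=26+16=42
edx=16-1=15
ebx=(-2)^1=-1
edx=15|12=15
ebx=(-1)-42=-43
ebx=(-43)-8=-51
ecx=1+15=16
ecx=16>>3=2
halt.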